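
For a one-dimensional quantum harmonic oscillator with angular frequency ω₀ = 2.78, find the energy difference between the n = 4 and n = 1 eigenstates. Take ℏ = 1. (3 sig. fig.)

E_n = ℏω₀(n + ½), so ΔE = (4 − 1) ℏω₀ = 3 × 2.78 = 8.340.

ΔE = 8.34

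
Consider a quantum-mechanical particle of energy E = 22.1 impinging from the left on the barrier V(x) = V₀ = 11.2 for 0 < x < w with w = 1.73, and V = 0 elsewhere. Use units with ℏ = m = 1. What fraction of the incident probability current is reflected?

Above the barrier the interior wavenumber is k₂ = √(2m(E − V₀))/ℏ = 4.669, giving phase k₂w = 8.077.
Matching at both interfaces gives T⁻¹ = 1 + V₀² sin²(k₂w) / [4E(E − V₀)] = 1.124, hence T = 0.890.
R = 1 − T = 0.110.

R = 0.110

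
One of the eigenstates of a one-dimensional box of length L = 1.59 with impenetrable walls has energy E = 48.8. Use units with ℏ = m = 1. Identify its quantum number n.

From E_n = n²π²ℏ²/(2mL²) invert to n = √(2mL²E)/(πℏ).
n = (1.59/π) × √(2 × 1 × 48.8) = 5.000 → n = 5.

n = 5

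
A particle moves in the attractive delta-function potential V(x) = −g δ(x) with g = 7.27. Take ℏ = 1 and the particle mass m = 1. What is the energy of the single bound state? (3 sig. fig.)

E = -26.4

The bound state is ψ(x) = √κ e^{−κ|x|}. The derivative jump ψ'(0⁺) − ψ'(0⁻) = −(2mg/ℏ²)ψ(0) fixes κ = mg/ℏ² = 7.270.
Then E = −ℏ²κ²/(2m) = −mg²/(2ℏ²) = -26.43.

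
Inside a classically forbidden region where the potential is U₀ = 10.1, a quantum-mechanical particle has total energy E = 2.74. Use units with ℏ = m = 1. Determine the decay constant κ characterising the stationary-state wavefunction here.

Since E < U₀ the TISE in this region is ψ'' = κ²ψ with κ = √(2m(U₀ − E))/ℏ.
κ = √(2 × 1 × 7.36) = 3.837.

κ = 3.84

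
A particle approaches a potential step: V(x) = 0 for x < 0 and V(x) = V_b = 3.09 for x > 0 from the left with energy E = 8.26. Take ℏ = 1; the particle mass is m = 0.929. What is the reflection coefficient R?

On each side the TISE gives plane waves with k = √(2m(E − V))/ℏ: k₁ = √(2·0.929·8.26) = 3.918, k₂ = √(2·0.929·5.17) = 3.099.
Continuity of ψ and ψ′ at the step yields the reflection amplitude r = (k₁ − k₂)/(k₁ + k₂) = 0.1166; thus R = |r|² = 0.01360, T = 0.9864.

R = 0.0136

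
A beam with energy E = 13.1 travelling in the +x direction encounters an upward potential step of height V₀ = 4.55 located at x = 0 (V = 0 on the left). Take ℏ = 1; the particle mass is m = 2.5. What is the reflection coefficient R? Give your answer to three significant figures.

R = 0.0113

On each side the TISE gives plane waves with k = √(2m(E − V))/ℏ: k₁ = √(2·2.5·13.1) = 8.093, k₂ = √(2·2.5·8.55) = 6.538.
Matching ψ and ψ′ at x = 0 gives r = (k₁ − k₂)/(k₁ + k₂), so R = r² = 0.01129 and T = 1 − R = 0.9887.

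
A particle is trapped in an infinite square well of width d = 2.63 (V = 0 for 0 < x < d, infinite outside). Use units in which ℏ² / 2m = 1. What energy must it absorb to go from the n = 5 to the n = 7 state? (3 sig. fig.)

ΔE = 34.2

E_n = n²π²ℏ²/(2md²), so ΔE = (7² − 5²) π²ℏ²/(2md²).
ΔE = 24 × π² / (2 × 0.5 × 2.63²) = 34.25.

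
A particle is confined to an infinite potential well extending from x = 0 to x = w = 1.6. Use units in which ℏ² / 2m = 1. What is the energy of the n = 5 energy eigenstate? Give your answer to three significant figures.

E = 96.4

Requiring ψ(0) = ψ(w) = 0 quantises k = nπ/w, hence E_n = ℏ²k²/2m = n²π²ℏ²/(2mw²).
E_5 = 5² × π² / (2 × 0.5 × 1.6²) = 96.38.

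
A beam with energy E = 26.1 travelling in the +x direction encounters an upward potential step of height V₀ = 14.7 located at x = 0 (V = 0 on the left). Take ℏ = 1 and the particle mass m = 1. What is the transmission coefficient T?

T = 0.958

The wavenumbers are k₁ = √(2mE)/ℏ = 7.225 on the left and k₂ = √(2m(E − V₀))/ℏ = 4.775 on the right.
Continuity of ψ and ψ′ at the step yields the reflection amplitude r = (k₁ − k₂)/(k₁ + k₂) = 0.2042; thus R = |r|² = 0.04169, T = 0.9583.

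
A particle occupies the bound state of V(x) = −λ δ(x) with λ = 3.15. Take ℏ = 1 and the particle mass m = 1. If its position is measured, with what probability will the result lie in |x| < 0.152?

The normalised bound state is ψ = √κ e^{−κ|x|} with κ = mλ/ℏ² = 3.150.
P(|x| < d) = ∫_{−d}^{d} κ e^{−2κ|x|} dx = 1 − e^{−2κd} = 1 − e^{−0.9576} = 0.6162.

P = 0.616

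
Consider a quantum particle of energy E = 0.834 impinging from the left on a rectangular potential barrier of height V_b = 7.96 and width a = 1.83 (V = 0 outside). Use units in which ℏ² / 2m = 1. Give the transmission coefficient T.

T = 0.0000857

Since E < V_b the interior solution is evanescent with decay constant κ = √(2m(V_b − E))/ℏ = 2.669.
κa = 4.885, sinh(κa) = 66.15.
The exact tunnelling result is T⁻¹ = 1 + V_b² sinh²(κa) / [4E(V_b − E)] = 11660, so T = 0.0000857.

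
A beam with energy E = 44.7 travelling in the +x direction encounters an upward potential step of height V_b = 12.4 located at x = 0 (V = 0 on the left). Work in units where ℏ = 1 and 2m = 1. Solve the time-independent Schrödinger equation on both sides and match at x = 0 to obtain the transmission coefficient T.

T = 0.993

On each side the TISE gives plane waves with k = √(2m(E − V))/ℏ: k₁ = √(2·½·44.7) = 6.686, k₂ = √(2·½·32.3) = 5.683.
Matching ψ and ψ′ at x = 0 gives r = (k₁ − k₂)/(k₁ + k₂), so R = r² = 0.006569 and T = 1 − R = 0.9934.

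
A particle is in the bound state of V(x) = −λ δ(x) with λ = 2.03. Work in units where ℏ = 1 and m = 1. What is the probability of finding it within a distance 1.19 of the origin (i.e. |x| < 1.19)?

P = 0.992

The normalised bound state is ψ = √κ e^{−κ|x|} with κ = mλ/ℏ² = 2.030.
P(|x| < d) = ∫_{−d}^{d} κ e^{−2κ|x|} dx = 1 − e^{−2κd} = 1 − e^{−4.831} = 0.9920.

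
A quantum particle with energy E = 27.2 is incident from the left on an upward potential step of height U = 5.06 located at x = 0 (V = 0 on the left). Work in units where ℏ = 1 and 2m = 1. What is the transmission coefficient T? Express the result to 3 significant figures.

The wavenumbers are k₁ = √(2mE)/ℏ = 5.215 on the left and k₂ = √(2m(E − U))/ℏ = 4.705 on the right.
Matching ψ and ψ′ at x = 0 gives r = (k₁ − k₂)/(k₁ + k₂), so R = r² = 0.002643 and T = 1 − R = 0.9974.

T = 0.997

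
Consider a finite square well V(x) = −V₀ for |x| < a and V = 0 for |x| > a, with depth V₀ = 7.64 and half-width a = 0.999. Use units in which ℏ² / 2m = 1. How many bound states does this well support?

Define the well-strength parameter z₀ = (a/ℏ)√(2mV₀) = 0.999 × √(2·0.5·7.64) = 2.761.
A new bound state (alternating even/odd) appears each time z₀ passes a multiple of π/2, so N = ⌊2z₀/π⌋ + 1 = ⌊1.758⌋ + 1 = 2.

N = 2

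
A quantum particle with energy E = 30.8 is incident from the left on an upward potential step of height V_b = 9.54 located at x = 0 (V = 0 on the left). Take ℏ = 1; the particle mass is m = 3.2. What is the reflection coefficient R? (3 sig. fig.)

On each side the TISE gives plane waves with k = √(2m(E − V))/ℏ: k₁ = √(2·3.2·30.8) = 14.04, k₂ = √(2·3.2·21.26) = 11.66.
Matching ψ and ψ′ at x = 0 gives r = (k₁ − k₂)/(k₁ + k₂), so R = r² = 0.008539 and T = 1 − R = 0.9915.

R = 0.00854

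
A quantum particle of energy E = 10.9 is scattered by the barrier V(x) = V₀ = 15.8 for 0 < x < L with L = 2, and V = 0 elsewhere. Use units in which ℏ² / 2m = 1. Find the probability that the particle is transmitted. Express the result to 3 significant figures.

T = 0.000489

Since E < V₀ the interior solution is evanescent with decay constant κ = √(2m(V₀ − E))/ℏ = 2.214.
κL = 4.427, sinh(κL) = 41.84.
The exact tunnelling result is T⁻¹ = 1 + V₀² sinh²(κL) / [4E(V₀ − E)] = 2047, so T = 0.000489.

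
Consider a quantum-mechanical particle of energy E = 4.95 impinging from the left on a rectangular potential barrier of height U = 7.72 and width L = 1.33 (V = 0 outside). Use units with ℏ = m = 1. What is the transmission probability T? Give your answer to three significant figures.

T = 0.00701

E < U: inside the barrier ψ ∝ e^{±κx} with κ = √(2m(U − E))/ℏ = 2.354.
κL = 3.130, sinh(κL) = 11.42.
The exact tunnelling result is T⁻¹ = 1 + U² sinh²(κL) / [4E(U − E)] = 142.7, so T = 0.00701.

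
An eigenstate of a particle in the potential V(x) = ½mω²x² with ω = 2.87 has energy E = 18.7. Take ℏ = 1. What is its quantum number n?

E_n = ℏω(n + ½) ⇒ n = E/(ℏω) − ½ = 18.7/2.87 − 0.5 = 6.016 → n = 6.

n = 6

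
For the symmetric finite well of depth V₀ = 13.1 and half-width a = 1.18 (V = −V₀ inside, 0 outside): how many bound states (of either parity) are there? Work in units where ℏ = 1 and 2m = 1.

The dimensionless depth is z₀ = a√(2mV₀)/ℏ = 1.18 × √(13.10) = 4.271.
The even/odd transcendental equations gain one root per π/2 in z₀, giving N = 1 + ⌊2z₀/π⌋ = 1 + ⌊2.719⌋ = 3.

N = 3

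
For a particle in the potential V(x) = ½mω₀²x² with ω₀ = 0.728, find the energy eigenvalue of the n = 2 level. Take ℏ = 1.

The oscillator eigenvalues are E_n = ℏω₀(n + ½), so E_2 = 0.728 × 2.5 = 1.820.

E = 1.82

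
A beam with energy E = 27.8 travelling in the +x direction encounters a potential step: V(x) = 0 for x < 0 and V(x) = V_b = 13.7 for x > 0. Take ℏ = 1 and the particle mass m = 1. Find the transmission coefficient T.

T = 0.972

On each side the TISE gives plane waves with k = √(2m(E − V))/ℏ: k₁ = √(2·1·27.8) = 7.457, k₂ = √(2·1·14.1) = 5.310.
Continuity of ψ and ψ′ at the step yields the reflection amplitude r = (k₁ − k₂)/(k₁ + k₂) = 0.1681; thus R = |r|² = 0.02826, T = 0.9717.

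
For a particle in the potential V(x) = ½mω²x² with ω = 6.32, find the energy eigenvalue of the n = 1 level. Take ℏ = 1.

E = 9.48

Using E_n = (n + ½)ℏω: E_1 = 1.5 × 6.32 = 9.480.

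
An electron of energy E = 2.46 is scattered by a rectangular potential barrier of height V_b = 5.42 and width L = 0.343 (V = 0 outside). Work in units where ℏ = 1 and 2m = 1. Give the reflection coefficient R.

E < V_b: inside the barrier ψ ∝ e^{±κx} with κ = √(2m(V_b − E))/ℏ = 1.720.
κL = 0.5901, sinh(κL) = 0.6250.
The exact tunnelling result is T⁻¹ = 1 + V_b² sinh²(κL) / [4E(V_b − E)] = 1.394, so T = 0.717.
R = 1 − T = 0.283.

R = 0.283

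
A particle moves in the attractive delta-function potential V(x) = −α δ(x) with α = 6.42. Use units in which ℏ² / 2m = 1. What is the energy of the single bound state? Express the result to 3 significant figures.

For x ≠ 0 the bound state is ψ ∝ e^{−κ|x|}; integrating the TISE across the delta gives the cusp condition 2κ = 2mα/ℏ², so κ = 3.210.
Then E = −ℏ²κ²/(2m) = −mα²/(2ℏ²) = -10.30.

E = -10.3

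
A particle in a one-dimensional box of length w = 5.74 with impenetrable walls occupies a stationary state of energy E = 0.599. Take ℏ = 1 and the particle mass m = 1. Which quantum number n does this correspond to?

n = 2

For an infinite well E_n = n²π²ℏ²/(2mw²), so n = (w/πℏ)√(2mE).
n = (5.74/π) × √(2 × 1 × 0.599) = 2.000 → n = 2.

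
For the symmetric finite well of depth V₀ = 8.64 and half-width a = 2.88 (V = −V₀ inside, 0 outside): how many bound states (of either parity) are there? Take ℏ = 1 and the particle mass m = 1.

N = 8

Define the well-strength parameter z₀ = (a/ℏ)√(2mV₀) = 2.88 × √(2·1·8.64) = 11.97.
The even/odd transcendental equations gain one root per π/2 in z₀, giving N = 1 + ⌊2z₀/π⌋ = 1 + ⌊7.622⌋ = 8.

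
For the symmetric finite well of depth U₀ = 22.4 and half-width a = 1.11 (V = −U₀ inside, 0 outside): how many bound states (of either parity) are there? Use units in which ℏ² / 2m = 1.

Define the well-strength parameter z₀ = (a/ℏ)√(2mU₀) = 1.11 × √(2·0.5·22.4) = 5.253.
The even/odd transcendental equations gain one root per π/2 in z₀, giving N = 1 + ⌊2z₀/π⌋ = 1 + ⌊3.344⌋ = 4.

N = 4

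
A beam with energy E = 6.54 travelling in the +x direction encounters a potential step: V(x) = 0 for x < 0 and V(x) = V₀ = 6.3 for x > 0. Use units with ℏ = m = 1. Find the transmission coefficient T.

The wavenumbers are k₁ = √(2mE)/ℏ = 3.617 on the left and k₂ = √(2m(E − V₀))/ℏ = 0.6928 on the right.
Continuity of ψ and ψ′ at the step yields the reflection amplitude r = (k₁ − k₂)/(k₁ + k₂) = 0.6785; thus R = |r|² = 0.4603, T = 0.5397.

T = 0.540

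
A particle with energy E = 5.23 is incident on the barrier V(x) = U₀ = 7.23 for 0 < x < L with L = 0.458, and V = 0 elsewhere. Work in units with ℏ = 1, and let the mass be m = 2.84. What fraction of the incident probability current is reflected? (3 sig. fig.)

R = 0.862

E < U₀: inside the barrier ψ ∝ e^{±κx} with κ = √(2m(U₀ − E))/ℏ = 3.370.
κL = 1.544, sinh(κL) = 2.234.
The exact tunnelling result is T⁻¹ = 1 + U₀² sinh²(κL) / [4E(U₀ − E)] = 7.236, so T = 0.138.
R = 1 − T = 0.862.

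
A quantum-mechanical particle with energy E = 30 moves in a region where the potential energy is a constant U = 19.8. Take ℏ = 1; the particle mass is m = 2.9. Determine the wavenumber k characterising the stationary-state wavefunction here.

k = 7.69

With E > U the solution is oscillatory, ψ ∝ e^{±ikx} with k = √(2m(E − U))/ℏ.
k = √(2 × 2.9 × 10.2) = 7.692.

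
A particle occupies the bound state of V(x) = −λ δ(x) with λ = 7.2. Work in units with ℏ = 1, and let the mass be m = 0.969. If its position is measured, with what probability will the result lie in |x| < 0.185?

The normalised bound state is ψ = √κ e^{−κ|x|} with κ = mλ/ℏ² = 6.977.
P(|x| < d) = ∫_{−d}^{d} κ e^{−2κ|x|} dx = 1 − e^{−2κd} = 1 − e^{−2.581} = 0.9243.

P = 0.924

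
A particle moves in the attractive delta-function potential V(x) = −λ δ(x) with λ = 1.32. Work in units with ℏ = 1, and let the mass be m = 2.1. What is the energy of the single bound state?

For x ≠ 0 the bound state is ψ ∝ e^{−κ|x|}; integrating the TISE across the delta gives the cusp condition 2κ = 2mλ/ℏ², so κ = 2.772.
Then E = −ℏ²κ²/(2m) = −mλ²/(2ℏ²) = -1.830.

E = -1.83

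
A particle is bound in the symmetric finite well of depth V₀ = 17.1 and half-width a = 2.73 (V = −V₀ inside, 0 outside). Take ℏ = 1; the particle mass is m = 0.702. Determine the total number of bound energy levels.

The dimensionless depth is z₀ = a√(2mV₀)/ℏ = 2.73 × √(24.01) = 13.38.
A new bound state (alternating even/odd) appears each time z₀ passes a multiple of π/2, so N = ⌊2z₀/π⌋ + 1 = ⌊8.516⌋ + 1 = 9.

N = 9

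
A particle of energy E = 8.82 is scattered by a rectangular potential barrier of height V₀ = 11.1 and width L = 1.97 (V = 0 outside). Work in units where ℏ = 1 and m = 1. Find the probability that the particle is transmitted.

E < V₀: inside the barrier ψ ∝ e^{±κx} with κ = √(2m(V₀ − E))/ℏ = 2.135.
κL = 4.207, sinh(κL) = 33.56.
The exact tunnelling result is T⁻¹ = 1 + V₀² sinh²(κL) / [4E(V₀ − E)] = 1726, so T = 0.000579.

T = 0.000579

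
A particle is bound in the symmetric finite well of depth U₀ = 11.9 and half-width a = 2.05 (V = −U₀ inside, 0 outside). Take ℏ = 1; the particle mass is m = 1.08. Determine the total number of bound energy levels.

N = 7

Define the well-strength parameter z₀ = (a/ℏ)√(2mU₀) = 2.05 × √(2·1.08·11.9) = 10.39.
The even/odd transcendental equations gain one root per π/2 in z₀, giving N = 1 + ⌊2z₀/π⌋ = 1 + ⌊6.617⌋ = 7.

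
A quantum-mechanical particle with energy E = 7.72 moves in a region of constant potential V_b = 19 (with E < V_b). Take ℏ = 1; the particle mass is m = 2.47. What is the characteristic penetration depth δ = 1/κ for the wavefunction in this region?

δ = 0.134

Since E < V_b the TISE in this region is ψ'' = κ²ψ with κ = √(2m(V_b − E))/ℏ.
κ = √(2 × 2.47 × 11.28) = 7.465. The penetration depth is δ = 1/κ = 0.134.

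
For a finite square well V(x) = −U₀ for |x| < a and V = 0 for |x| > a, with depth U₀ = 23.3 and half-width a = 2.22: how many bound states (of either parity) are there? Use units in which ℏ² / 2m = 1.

N = 7

Define the well-strength parameter z₀ = (a/ℏ)√(2mU₀) = 2.22 × √(2·0.5·23.3) = 10.72.
The even/odd transcendental equations gain one root per π/2 in z₀, giving N = 1 + ⌊2z₀/π⌋ = 1 + ⌊6.822⌋ = 7.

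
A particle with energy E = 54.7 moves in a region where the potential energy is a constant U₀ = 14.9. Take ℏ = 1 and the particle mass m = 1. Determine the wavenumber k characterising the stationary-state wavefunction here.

With E > U₀ the solution is oscillatory, ψ ∝ e^{±ikx} with k = √(2m(E − U₀))/ℏ.
k = √(2 × 1 × 39.8) = 8.922.

k = 8.92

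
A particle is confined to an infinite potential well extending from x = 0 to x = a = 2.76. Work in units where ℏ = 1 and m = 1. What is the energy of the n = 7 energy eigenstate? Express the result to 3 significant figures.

Requiring ψ(0) = ψ(a) = 0 quantises k = nπ/a, hence E_n = ℏ²k²/2m = n²π²ℏ²/(2ma²).
E_7 = 7² × π² / (2 × 1 × 2.76²) = 31.74.

E = 31.7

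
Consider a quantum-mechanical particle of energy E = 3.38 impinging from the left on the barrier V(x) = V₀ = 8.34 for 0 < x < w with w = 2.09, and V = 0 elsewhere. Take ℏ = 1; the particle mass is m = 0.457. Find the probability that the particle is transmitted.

E < V₀: inside the barrier ψ ∝ e^{±κx} with κ = √(2m(V₀ − E))/ℏ = 2.129.
κw = 4.450, sinh(κw) = 42.81.
The exact tunnelling result is T⁻¹ = 1 + V₀² sinh²(κw) / [4E(V₀ − E)] = 1902, so T = 0.000526.

T = 0.000526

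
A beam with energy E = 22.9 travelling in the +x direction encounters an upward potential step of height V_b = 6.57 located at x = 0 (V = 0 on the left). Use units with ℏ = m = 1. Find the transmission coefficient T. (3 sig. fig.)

On each side the TISE gives plane waves with k = √(2m(E − V))/ℏ: k₁ = √(2·1·22.9) = 6.768, k₂ = √(2·1·16.33) = 5.715.
Matching ψ and ψ′ at x = 0 gives r = (k₁ − k₂)/(k₁ + k₂), so R = r² = 0.007112 and T = 1 − R = 0.9929.

T = 0.993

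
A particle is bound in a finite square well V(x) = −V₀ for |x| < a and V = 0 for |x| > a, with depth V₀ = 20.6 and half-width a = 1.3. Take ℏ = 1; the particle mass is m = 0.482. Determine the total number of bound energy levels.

N = 4

Define the well-strength parameter z₀ = (a/ℏ)√(2mV₀) = 1.3 × √(2·0.482·20.6) = 5.793.
A new bound state (alternating even/odd) appears each time z₀ passes a multiple of π/2, so N = ⌊2z₀/π⌋ + 1 = ⌊3.688⌋ + 1 = 4.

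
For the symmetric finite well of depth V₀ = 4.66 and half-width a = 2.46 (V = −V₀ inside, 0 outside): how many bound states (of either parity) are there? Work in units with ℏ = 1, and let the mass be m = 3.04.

Define the well-strength parameter z₀ = (a/ℏ)√(2mV₀) = 2.46 × √(2·3.04·4.66) = 13.09.
The even/odd transcendental equations gain one root per π/2 in z₀, giving N = 1 + ⌊2z₀/π⌋ = 1 + ⌊8.336⌋ = 9.

N = 9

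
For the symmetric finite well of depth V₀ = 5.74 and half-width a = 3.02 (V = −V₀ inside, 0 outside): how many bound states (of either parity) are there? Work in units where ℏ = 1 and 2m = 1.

N = 5

The dimensionless depth is z₀ = a√(2mV₀)/ℏ = 3.02 × √(5.740) = 7.235.
The even/odd transcendental equations gain one root per π/2 in z₀, giving N = 1 + ⌊2z₀/π⌋ = 1 + ⌊4.606⌋ = 5.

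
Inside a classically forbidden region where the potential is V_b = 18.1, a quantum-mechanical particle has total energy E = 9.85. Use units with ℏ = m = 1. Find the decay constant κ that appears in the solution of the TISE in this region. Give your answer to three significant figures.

κ = 4.06

Since E < V_b the TISE in this region is ψ'' = κ²ψ with κ = √(2m(V_b − E))/ℏ.
κ = √(2 × 1 × 8.25) = 4.062.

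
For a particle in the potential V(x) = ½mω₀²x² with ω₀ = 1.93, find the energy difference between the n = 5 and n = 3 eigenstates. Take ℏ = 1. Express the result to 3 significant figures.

E_n = ℏω₀(n + ½), so ΔE = (5 − 3) ℏω₀ = 2 × 1.93 = 3.860.

ΔE = 3.86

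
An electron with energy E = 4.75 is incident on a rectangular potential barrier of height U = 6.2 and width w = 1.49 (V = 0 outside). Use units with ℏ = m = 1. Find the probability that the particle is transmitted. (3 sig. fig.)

Since E < U the interior solution is evanescent with decay constant κ = √(2m(U − E))/ℏ = 1.703.
κw = 2.537, sinh(κw) = 6.284.
The exact tunnelling result is T⁻¹ = 1 + U² sinh²(κw) / [4E(U − E)] = 56.09, so T = 0.0178.

T = 0.0178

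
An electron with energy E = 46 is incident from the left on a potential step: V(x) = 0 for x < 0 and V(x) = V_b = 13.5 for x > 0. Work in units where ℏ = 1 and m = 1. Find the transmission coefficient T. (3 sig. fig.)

T = 0.992

On each side the TISE gives plane waves with k = √(2m(E − V))/ℏ: k₁ = √(2·1·46) = 9.592, k₂ = √(2·1·32.5) = 8.062.
Matching ψ and ψ′ at x = 0 gives r = (k₁ − k₂)/(k₁ + k₂), so R = r² = 0.007505 and T = 1 − R = 0.9925.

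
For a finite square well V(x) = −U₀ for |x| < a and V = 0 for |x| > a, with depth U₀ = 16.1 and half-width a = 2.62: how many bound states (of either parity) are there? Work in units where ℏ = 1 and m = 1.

N = 10

The dimensionless depth is z₀ = a√(2mU₀)/ℏ = 2.62 × √(32.20) = 14.87.
A new bound state (alternating even/odd) appears each time z₀ passes a multiple of π/2, so N = ⌊2z₀/π⌋ + 1 = ⌊9.465⌋ + 1 = 10.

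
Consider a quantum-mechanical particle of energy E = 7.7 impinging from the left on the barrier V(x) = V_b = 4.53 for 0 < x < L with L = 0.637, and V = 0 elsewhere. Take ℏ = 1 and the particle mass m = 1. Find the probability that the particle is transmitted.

T = 0.826

Above the barrier the interior wavenumber is k₂ = √(2m(E − V_b))/ℏ = 2.518, giving phase k₂L = 1.604.
T = [1 + V_b² sin²(k₂L) / (4E(E − V_b))]⁻¹ = 1/1.210 = 0.826.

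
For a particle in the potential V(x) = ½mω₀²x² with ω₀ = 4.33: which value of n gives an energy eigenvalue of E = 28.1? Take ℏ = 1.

E_n = ℏω₀(n + ½) ⇒ n = E/(ℏω₀) − ½ = 28.1/4.33 − 0.5 = 5.990 → n = 6.

n = 6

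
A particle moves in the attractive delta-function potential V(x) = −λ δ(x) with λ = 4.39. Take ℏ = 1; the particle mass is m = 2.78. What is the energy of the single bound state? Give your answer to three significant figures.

For x ≠ 0 the bound state is ψ ∝ e^{−κ|x|}; integrating the TISE across the delta gives the cusp condition 2κ = 2mλ/ℏ², so κ = 12.20.
Then E = −ℏ²κ²/(2m) = −mλ²/(2ℏ²) = -26.79.

E = -26.8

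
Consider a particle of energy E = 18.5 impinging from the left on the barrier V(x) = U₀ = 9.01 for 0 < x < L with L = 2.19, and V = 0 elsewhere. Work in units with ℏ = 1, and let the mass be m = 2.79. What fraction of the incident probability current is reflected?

R = 0.00590

Above the barrier the interior wavenumber is k₂ = √(2m(E − U₀))/ℏ = 7.277, giving phase k₂L = 15.94.
T = [1 + U₀² sin²(k₂L) / (4E(E − U₀))]⁻¹ = 1/1.006 = 0.994.
R = 1 − T = 0.00590.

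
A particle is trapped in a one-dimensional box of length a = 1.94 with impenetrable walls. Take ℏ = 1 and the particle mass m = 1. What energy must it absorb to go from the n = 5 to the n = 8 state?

ΔE = 51.1

E_n = n²π²ℏ²/(2ma²), so ΔE = (8² − 5²) π²ℏ²/(2ma²).
ΔE = 39 × π² / (2 × 1 × 1.94²) = 51.14.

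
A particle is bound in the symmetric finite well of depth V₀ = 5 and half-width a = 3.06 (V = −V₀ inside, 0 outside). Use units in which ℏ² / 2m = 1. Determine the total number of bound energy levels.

The dimensionless depth is z₀ = a√(2mV₀)/ℏ = 3.06 × √(5.000) = 6.842.
The even/odd transcendental equations gain one root per π/2 in z₀, giving N = 1 + ⌊2z₀/π⌋ = 1 + ⌊4.356⌋ = 5.

N = 5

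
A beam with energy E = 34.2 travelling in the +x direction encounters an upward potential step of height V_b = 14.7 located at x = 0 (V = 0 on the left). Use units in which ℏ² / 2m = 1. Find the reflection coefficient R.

The wavenumbers are k₁ = √(2mE)/ℏ = 5.848 on the left and k₂ = √(2m(E − V_b))/ℏ = 4.416 on the right.
Matching ψ and ψ′ at x = 0 gives r = (k₁ − k₂)/(k₁ + k₂), so R = r² = 0.01947 and T = 1 − R = 0.9805.

R = 0.0195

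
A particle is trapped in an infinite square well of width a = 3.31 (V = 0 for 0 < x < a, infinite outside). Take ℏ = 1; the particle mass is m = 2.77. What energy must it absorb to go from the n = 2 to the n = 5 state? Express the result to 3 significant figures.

E_n = n²π²ℏ²/(2ma²), so ΔE = (5² − 2²) π²ℏ²/(2ma²).
ΔE = 21 × π² / (2 × 2.77 × 3.31²) = 3.415.

ΔE = 3.41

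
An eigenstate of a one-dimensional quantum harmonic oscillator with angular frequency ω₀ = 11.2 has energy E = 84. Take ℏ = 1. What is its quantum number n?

n = 7

Invert E_n = (n + ½)ℏω₀: n = E/ℏω₀ − ½ = 7.000, so n = 7.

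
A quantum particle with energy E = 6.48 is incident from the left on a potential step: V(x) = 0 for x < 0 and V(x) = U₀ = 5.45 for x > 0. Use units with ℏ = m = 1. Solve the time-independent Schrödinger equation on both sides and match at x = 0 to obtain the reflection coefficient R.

On each side the TISE gives plane waves with k = √(2m(E − V))/ℏ: k₁ = √(2·1·6.48) = 3.600, k₂ = √(2·1·1.03) = 1.435.
Continuity of ψ and ψ′ at the step yields the reflection amplitude r = (k₁ − k₂)/(k₁ + k₂) = 0.4299; thus R = |r|² = 0.1848, T = 0.8152.

R = 0.185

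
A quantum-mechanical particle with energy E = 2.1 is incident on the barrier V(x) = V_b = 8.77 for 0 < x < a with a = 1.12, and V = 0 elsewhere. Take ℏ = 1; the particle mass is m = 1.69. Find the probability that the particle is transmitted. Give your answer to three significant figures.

T = 0.0000700

Since E < V_b the interior solution is evanescent with decay constant κ = √(2m(V_b − E))/ℏ = 4.748.
κa = 5.318, sinh(κa) = 102.0.
The exact tunnelling result is T⁻¹ = 1 + V_b² sinh²(κa) / [4E(V_b − E)] = 14280, so T = 0.0000700.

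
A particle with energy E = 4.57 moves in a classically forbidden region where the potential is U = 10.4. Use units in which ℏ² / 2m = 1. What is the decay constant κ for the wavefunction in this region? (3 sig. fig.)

Since E < U the TISE in this region is ψ'' = κ²ψ with κ = √(2m(U − E))/ℏ.
κ = √(2 × 0.5 × 5.83) = 2.415.

κ = 2.41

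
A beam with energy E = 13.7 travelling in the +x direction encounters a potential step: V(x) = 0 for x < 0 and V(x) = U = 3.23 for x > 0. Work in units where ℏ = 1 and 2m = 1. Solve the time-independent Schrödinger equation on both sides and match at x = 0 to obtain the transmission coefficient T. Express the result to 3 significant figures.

On each side the TISE gives plane waves with k = √(2m(E − V))/ℏ: k₁ = √(2·½·13.7) = 3.701, k₂ = √(2·½·10.47) = 3.236.
Matching ψ and ψ′ at x = 0 gives r = (k₁ − k₂)/(k₁ + k₂), so R = r² = 0.004505 and T = 1 − R = 0.9955.

T = 0.995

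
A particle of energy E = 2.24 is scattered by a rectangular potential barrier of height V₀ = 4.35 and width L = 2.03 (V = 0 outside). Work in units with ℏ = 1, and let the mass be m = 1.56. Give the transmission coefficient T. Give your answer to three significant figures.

E < V₀: inside the barrier ψ ∝ e^{±κx} with κ = √(2m(V₀ − E))/ℏ = 2.566.
κL = 5.209, sinh(κL) = 91.41.
The exact tunnelling result is T⁻¹ = 1 + V₀² sinh²(κL) / [4E(V₀ − E)] = 8364, so T = 0.000120.

T = 0.000120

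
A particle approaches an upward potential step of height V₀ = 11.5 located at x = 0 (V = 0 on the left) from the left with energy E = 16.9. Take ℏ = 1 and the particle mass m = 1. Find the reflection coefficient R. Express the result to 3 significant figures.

R = 0.0771

The wavenumbers are k₁ = √(2mE)/ℏ = 5.814 on the left and k₂ = √(2m(E − V₀))/ℏ = 3.286 on the right.
Continuity of ψ and ψ′ at the step yields the reflection amplitude r = (k₁ − k₂)/(k₁ + k₂) = 0.2777; thus R = |r|² = 0.07714, T = 0.9229.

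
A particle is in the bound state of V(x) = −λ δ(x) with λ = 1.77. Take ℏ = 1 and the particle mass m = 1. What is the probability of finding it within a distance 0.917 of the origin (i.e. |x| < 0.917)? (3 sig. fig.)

P = 0.961

The normalised bound state is ψ = √κ e^{−κ|x|} with κ = mλ/ℏ² = 1.770.
P(|x| < d) = ∫_{−d}^{d} κ e^{−2κ|x|} dx = 1 − e^{−2κd} = 1 − e^{−3.246} = 0.9611.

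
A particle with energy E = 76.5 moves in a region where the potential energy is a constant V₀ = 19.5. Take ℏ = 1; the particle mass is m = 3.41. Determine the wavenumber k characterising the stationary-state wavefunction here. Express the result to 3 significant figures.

k = 19.7

With E > V₀ the solution is oscillatory, ψ ∝ e^{±ikx} with k = √(2m(E − V₀))/ℏ.
k = √(2 × 3.41 × 57) = 19.72.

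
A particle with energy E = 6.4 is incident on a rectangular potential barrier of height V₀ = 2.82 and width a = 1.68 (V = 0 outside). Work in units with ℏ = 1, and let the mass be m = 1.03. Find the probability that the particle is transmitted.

E > V₀: inside the barrier k₂ = √(2m(E − V₀))/ℏ = 2.716, k₂a = 4.562.
T = [1 + V₀² sin²(k₂a) / (4E(E − V₀))]⁻¹ = 1/1.085 = 0.922.

T = 0.922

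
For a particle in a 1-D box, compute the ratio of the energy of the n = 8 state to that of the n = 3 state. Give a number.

E_n = n²π²ℏ²/(2mL²) so the ratio is n₂²/n₁² = 64/9 = 7.11111.

7.11111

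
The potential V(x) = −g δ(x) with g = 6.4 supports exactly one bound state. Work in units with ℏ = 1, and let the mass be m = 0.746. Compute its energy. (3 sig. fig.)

The bound state is ψ(x) = √κ e^{−κ|x|}. The derivative jump ψ'(0⁺) − ψ'(0⁻) = −(2mg/ℏ²)ψ(0) fixes κ = mg/ℏ² = 4.774.
Then E = −ℏ²κ²/(2m) = −mg²/(2ℏ²) = -15.28.

E = -15.3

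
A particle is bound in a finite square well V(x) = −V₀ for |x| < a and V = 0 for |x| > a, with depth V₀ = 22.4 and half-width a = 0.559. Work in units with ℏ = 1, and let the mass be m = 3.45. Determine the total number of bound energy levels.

Define the well-strength parameter z₀ = (a/ℏ)√(2mV₀) = 0.559 × √(2·3.45·22.4) = 6.950.
A new bound state (alternating even/odd) appears each time z₀ passes a multiple of π/2, so N = ⌊2z₀/π⌋ + 1 = ⌊4.424⌋ + 1 = 5.

N = 5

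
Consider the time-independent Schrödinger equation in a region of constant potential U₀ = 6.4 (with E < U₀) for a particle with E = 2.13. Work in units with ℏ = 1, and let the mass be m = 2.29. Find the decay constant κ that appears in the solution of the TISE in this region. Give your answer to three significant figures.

Since E < U₀ the TISE in this region is ψ'' = κ²ψ with κ = √(2m(U₀ − E))/ℏ.
κ = √(2 × 2.29 × 4.27) = 4.422.

κ = 4.42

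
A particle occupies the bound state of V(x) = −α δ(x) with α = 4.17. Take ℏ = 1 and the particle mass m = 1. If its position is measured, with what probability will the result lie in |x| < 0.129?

The normalised bound state is ψ = √κ e^{−κ|x|} with κ = mα/ℏ² = 4.170.
P(|x| < d) = ∫_{−d}^{d} κ e^{−2κ|x|} dx = 1 − e^{−2κd} = 1 − e^{−1.076} = 0.6590.

P = 0.659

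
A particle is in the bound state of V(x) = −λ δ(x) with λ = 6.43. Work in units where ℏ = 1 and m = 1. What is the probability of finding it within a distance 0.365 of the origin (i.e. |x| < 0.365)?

P = 0.991

The normalised bound state is ψ = √κ e^{−κ|x|} with κ = mλ/ℏ² = 6.430.
P(|x| < d) = ∫_{−d}^{d} κ e^{−2κ|x|} dx = 1 − e^{−2κd} = 1 − e^{−4.694} = 0.9908.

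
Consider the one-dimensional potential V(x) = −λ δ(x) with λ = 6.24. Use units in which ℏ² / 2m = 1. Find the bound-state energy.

The bound state is ψ(x) = √κ e^{−κ|x|}. The derivative jump ψ'(0⁺) − ψ'(0⁻) = −(2mλ/ℏ²)ψ(0) fixes κ = mλ/ℏ² = 3.120.
Then E = −ℏ²κ²/(2m) = −mλ²/(2ℏ²) = -9.734.

E = -9.73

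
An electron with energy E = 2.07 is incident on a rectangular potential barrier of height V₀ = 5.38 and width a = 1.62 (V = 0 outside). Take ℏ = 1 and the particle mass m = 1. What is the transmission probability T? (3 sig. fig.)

Since E < V₀ the interior solution is evanescent with decay constant κ = √(2m(V₀ − E))/ℏ = 2.573.
κa = 4.168, sinh(κa) = 32.29.
The exact tunnelling result is T⁻¹ = 1 + V₀² sinh²(κa) / [4E(V₀ − E)] = 1102, so T = 0.000907.

T = 0.000907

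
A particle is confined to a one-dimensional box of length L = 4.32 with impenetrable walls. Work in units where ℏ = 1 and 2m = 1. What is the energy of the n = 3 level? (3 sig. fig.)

The infinite-well eigenfunctions ψ_n = √(2/L) sin(nπx/L) vanish at both walls, giving E_n = n²π²ℏ²/(2mL²).
E_3 = 3² × π² / (2 × 0.5 × 4.32²) = 4.760.

E = 4.76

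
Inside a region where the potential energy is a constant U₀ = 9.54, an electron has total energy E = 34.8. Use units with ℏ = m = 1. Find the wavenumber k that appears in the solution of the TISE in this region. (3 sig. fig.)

With E > U₀ the solution is oscillatory, ψ ∝ e^{±ikx} with k = √(2m(E − U₀))/ℏ.
k = √(2 × 1 × 25.26) = 7.108.

k = 7.11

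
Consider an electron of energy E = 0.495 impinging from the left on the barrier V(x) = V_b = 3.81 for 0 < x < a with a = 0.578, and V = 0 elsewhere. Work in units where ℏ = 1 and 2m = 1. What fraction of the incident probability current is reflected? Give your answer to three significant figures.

Since E < V_b the interior solution is evanescent with decay constant κ = √(2m(V_b − E))/ℏ = 1.821.
κa = 1.052, sinh(κa) = 1.258.
Matching ψ, ψ′ at both faces gives T = [1 + V_b² sinh²(κa) / (4E(V_b − E))]⁻¹ = 1/4.498 = 0.222.
R = 1 − T = 0.778.

R = 0.778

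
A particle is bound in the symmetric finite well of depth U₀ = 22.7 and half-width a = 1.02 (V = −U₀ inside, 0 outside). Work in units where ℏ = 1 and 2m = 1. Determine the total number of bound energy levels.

The dimensionless depth is z₀ = a√(2mU₀)/ℏ = 1.02 × √(22.70) = 4.860.
The even/odd transcendental equations gain one root per π/2 in z₀, giving N = 1 + ⌊2z₀/π⌋ = 1 + ⌊3.094⌋ = 4.

N = 4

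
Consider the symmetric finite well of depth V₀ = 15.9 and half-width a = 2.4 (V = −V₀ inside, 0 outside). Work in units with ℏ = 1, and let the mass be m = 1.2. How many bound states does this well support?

Define the well-strength parameter z₀ = (a/ℏ)√(2mV₀) = 2.4 × √(2·1.2·15.9) = 14.83.
A new bound state (alternating even/odd) appears each time z₀ passes a multiple of π/2, so N = ⌊2z₀/π⌋ + 1 = ⌊9.438⌋ + 1 = 10.

N = 10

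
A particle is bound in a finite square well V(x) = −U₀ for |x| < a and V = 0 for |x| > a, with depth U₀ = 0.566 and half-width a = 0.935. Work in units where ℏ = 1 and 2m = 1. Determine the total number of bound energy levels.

Define the well-strength parameter z₀ = (a/ℏ)√(2mU₀) = 0.935 × √(2·0.5·0.566) = 0.7034.
A new bound state (alternating even/odd) appears each time z₀ passes a multiple of π/2, so N = ⌊2z₀/π⌋ + 1 = ⌊0.4478⌋ + 1 = 1.

N = 1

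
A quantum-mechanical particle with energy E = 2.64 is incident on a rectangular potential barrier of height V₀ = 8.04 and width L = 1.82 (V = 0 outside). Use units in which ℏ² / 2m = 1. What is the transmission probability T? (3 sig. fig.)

T = 0.000748

Since E < V₀ the interior solution is evanescent with decay constant κ = √(2m(V₀ − E))/ℏ = 2.324.
κL = 4.229, sinh(κL) = 34.33.
The exact tunnelling result is T⁻¹ = 1 + V₀² sinh²(κL) / [4E(V₀ − E)] = 1337, so T = 0.000748.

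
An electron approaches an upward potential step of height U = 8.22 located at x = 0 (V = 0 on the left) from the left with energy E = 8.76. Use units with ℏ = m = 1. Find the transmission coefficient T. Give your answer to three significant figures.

The wavenumbers are k₁ = √(2mE)/ℏ = 4.186 on the left and k₂ = √(2m(E − U))/ℏ = 1.039 on the right.
Continuity of ψ and ψ′ at the step yields the reflection amplitude r = (k₁ − k₂)/(k₁ + k₂) = 0.6022; thus R = |r|² = 0.3626, T = 0.6374.

T = 0.637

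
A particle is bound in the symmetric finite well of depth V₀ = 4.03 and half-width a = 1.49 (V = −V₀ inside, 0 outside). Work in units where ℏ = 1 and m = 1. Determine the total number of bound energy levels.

N = 3

Define the well-strength parameter z₀ = (a/ℏ)√(2mV₀) = 1.49 × √(2·1·4.03) = 4.230.
The even/odd transcendental equations gain one root per π/2 in z₀, giving N = 1 + ⌊2z₀/π⌋ = 1 + ⌊2.693⌋ = 3.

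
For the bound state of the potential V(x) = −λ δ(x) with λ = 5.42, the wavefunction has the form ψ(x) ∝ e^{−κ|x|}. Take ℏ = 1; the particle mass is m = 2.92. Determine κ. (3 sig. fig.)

Integrate −(ℏ²/2m)ψ'' − λδ(x)ψ = Eψ from −ε to +ε: the ψ'' term gives ψ'(0⁺) − ψ'(0⁻) and the δ term gives −(2mλ/ℏ²)ψ(0).
With ψ ∝ e^{−κ|x|} this yields −2κ = −2mλ/ℏ², so κ = mλ/ℏ² = 15.83.

κ = 15.8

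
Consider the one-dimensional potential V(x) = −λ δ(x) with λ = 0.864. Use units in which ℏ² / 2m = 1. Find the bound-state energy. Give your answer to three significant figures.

E = -0.187

For x ≠ 0 the bound state is ψ ∝ e^{−κ|x|}; integrating the TISE across the delta gives the cusp condition 2κ = 2mλ/ℏ², so κ = 0.4320.
Then E = −ℏ²κ²/(2m) = −mλ²/(2ℏ²) = -0.1866.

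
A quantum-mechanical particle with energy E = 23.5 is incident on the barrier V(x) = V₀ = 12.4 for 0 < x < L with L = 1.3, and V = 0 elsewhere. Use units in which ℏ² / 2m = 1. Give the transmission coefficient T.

Above the barrier the interior wavenumber is k₂ = √(2m(E − V₀))/ℏ = 3.332, giving phase k₂L = 4.331.
Matching at both interfaces gives T⁻¹ = 1 + V₀² sin²(k₂L) / [4E(E − V₀)] = 1.127, hence T = 0.887.

T = 0.887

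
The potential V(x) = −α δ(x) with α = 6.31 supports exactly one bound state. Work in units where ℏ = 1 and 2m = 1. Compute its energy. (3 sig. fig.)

E = -9.95

The bound state is ψ(x) = √κ e^{−κ|x|}. The derivative jump ψ'(0⁺) − ψ'(0⁻) = −(2mα/ℏ²)ψ(0) fixes κ = mα/ℏ² = 3.155.
Then E = −ℏ²κ²/(2m) = −mα²/(2ℏ²) = -9.954.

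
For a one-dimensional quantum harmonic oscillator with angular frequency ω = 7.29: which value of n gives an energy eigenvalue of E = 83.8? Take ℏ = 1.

n = 11

E_n = ℏω(n + ½) ⇒ n = E/(ℏω) − ½ = 83.8/7.29 − 0.5 = 10.995 → n = 11.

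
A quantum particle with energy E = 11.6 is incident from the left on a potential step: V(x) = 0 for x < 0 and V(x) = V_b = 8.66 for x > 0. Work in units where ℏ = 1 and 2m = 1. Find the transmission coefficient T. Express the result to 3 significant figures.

The wavenumbers are k₁ = √(2mE)/ℏ = 3.406 on the left and k₂ = √(2m(E − V_b))/ℏ = 1.715 on the right.
Continuity of ψ and ψ′ at the step yields the reflection amplitude r = (k₁ − k₂)/(k₁ + k₂) = 0.3303; thus R = |r|² = 0.1091, T = 0.8909.

T = 0.891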